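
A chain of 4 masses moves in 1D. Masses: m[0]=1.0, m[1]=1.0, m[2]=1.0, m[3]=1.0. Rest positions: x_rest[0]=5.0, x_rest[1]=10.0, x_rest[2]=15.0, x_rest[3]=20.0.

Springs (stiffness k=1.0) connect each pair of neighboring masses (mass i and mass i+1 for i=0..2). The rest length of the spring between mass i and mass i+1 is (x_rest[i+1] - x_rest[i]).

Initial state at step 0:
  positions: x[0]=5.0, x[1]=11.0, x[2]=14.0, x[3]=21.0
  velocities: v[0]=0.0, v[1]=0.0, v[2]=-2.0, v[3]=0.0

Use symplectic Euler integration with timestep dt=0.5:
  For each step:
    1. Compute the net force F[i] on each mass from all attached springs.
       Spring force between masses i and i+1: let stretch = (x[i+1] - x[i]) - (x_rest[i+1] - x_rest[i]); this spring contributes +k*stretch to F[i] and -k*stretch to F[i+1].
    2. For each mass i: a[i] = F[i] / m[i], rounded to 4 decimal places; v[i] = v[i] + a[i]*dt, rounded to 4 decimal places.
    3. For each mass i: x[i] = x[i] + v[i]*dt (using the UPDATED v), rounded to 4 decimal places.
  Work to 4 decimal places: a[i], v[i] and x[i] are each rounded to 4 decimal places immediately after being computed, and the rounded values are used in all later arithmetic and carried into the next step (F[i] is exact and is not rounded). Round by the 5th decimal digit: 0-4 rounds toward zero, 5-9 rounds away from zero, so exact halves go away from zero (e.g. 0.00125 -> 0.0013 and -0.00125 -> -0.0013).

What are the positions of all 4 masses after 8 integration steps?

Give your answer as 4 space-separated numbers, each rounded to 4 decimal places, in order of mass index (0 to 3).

Step 0: x=[5.0000 11.0000 14.0000 21.0000] v=[0.0000 0.0000 -2.0000 0.0000]
Step 1: x=[5.2500 10.2500 14.0000 20.5000] v=[0.5000 -1.5000 0.0000 -1.0000]
Step 2: x=[5.5000 9.1875 14.6875 19.6250] v=[0.5000 -2.1250 1.3750 -1.7500]
Step 3: x=[5.4219 8.5781 15.2344 18.7656] v=[-0.1563 -1.2188 1.0938 -1.7188]
Step 4: x=[4.8828 8.8438 15.0000 18.2734] v=[-1.0782 0.5313 -0.4688 -0.9844]
Step 5: x=[4.0840 9.6583 14.0449 18.2129] v=[-1.5977 1.6289 -1.9102 -0.1211]
Step 6: x=[3.4287 10.1759 13.0352 18.3604] v=[-1.3106 1.0351 -2.0195 0.2949]
Step 7: x=[3.2102 9.7215 12.6419 18.4266] v=[-0.4370 -0.9089 -0.7866 0.1323]
Step 8: x=[3.3696 8.3693 12.9647 18.2966] v=[0.3187 -2.7044 0.6456 -0.2601]

Answer: 3.3696 8.3693 12.9647 18.2966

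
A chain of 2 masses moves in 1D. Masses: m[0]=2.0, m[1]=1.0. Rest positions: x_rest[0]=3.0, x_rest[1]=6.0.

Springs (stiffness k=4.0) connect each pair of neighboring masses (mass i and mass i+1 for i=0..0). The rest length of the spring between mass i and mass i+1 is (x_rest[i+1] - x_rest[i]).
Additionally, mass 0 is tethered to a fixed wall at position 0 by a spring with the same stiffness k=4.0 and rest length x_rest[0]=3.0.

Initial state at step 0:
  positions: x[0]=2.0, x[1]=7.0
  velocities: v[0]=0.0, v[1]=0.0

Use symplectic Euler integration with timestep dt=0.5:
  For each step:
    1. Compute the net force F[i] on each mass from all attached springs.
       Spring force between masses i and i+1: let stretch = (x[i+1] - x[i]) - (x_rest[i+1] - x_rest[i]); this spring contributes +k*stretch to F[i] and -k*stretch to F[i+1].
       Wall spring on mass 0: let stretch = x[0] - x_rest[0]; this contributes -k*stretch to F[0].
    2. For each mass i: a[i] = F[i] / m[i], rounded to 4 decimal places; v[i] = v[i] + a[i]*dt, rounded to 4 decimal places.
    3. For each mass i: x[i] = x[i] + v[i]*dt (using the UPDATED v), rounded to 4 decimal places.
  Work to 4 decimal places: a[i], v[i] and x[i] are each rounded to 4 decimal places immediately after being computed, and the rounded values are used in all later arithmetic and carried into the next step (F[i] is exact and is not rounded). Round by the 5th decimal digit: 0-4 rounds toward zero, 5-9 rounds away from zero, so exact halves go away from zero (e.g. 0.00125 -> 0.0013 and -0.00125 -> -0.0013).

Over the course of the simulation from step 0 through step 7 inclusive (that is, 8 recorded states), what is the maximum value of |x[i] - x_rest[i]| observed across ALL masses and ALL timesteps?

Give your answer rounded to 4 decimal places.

Step 0: x=[2.0000 7.0000] v=[0.0000 0.0000]
Step 1: x=[3.5000 5.0000] v=[3.0000 -4.0000]
Step 2: x=[4.0000 4.5000] v=[1.0000 -1.0000]
Step 3: x=[2.7500 6.5000] v=[-2.5000 4.0000]
Step 4: x=[2.0000 7.7500] v=[-1.5000 2.5000]
Step 5: x=[3.1250 6.2500] v=[2.2500 -3.0000]
Step 6: x=[4.2500 4.6250] v=[2.2500 -3.2500]
Step 7: x=[3.4375 5.6250] v=[-1.6250 2.0000]
Max displacement = 1.7500

Answer: 1.7500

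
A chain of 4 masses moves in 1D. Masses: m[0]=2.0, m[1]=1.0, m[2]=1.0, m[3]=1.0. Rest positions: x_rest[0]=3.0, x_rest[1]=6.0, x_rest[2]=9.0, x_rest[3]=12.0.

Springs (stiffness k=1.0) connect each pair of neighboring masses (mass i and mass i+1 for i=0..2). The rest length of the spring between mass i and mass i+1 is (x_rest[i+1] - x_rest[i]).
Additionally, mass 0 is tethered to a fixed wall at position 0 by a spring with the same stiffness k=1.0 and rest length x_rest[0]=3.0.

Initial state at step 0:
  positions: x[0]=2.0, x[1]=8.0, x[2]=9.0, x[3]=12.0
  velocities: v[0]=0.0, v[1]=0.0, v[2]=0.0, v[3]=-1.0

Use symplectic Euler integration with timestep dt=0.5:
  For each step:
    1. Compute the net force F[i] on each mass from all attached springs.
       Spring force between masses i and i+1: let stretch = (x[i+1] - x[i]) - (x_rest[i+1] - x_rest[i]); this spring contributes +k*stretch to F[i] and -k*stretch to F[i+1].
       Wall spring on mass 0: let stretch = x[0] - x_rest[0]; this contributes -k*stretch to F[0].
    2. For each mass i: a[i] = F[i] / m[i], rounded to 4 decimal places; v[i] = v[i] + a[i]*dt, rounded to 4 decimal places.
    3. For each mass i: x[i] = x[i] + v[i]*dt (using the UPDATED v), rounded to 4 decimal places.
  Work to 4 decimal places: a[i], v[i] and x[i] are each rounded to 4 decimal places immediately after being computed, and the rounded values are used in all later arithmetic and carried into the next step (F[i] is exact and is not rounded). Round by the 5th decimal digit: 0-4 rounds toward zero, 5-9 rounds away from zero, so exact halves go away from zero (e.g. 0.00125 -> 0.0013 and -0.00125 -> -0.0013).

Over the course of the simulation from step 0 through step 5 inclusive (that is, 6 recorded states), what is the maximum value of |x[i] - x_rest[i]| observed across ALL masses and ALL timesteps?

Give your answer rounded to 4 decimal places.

Step 0: x=[2.0000 8.0000 9.0000 12.0000] v=[0.0000 0.0000 0.0000 -1.0000]
Step 1: x=[2.5000 6.7500 9.5000 11.5000] v=[1.0000 -2.5000 1.0000 -1.0000]
Step 2: x=[3.2188 5.1250 9.8125 11.2500] v=[1.4375 -3.2500 0.6250 -0.5000]
Step 3: x=[3.7735 4.1953 9.3125 11.3907] v=[1.1094 -1.8594 -1.0000 0.2813]
Step 4: x=[3.9093 4.4395 8.0528 11.7618] v=[0.2715 0.4883 -2.5195 0.7422]
Step 5: x=[3.6227 5.4545 6.8170 11.9557] v=[-0.5733 2.0299 -2.4717 0.3877]
Max displacement = 2.1830

Answer: 2.1830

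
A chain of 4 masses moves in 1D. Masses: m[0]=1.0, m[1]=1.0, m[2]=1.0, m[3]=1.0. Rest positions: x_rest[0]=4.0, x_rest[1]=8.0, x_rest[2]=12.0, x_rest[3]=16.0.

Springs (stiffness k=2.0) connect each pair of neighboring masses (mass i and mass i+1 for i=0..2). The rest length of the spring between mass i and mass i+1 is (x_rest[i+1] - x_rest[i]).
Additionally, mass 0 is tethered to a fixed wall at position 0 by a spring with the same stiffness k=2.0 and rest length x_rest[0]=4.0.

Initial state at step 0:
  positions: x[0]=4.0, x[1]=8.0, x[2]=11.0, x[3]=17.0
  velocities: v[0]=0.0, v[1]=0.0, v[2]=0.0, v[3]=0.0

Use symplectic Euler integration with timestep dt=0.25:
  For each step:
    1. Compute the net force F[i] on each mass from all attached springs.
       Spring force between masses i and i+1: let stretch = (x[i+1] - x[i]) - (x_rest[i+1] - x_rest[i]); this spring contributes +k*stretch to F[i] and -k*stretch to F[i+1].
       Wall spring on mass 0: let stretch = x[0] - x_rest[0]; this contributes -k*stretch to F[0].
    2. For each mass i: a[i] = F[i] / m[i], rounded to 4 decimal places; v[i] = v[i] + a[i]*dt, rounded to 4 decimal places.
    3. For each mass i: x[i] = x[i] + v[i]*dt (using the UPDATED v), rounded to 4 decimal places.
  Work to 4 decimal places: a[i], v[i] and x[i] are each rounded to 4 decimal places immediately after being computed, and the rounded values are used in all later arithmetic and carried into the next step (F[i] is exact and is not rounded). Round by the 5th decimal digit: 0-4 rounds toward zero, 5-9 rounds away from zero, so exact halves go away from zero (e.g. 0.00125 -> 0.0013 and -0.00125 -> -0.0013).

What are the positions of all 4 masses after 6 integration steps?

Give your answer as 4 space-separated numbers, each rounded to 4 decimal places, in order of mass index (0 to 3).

Step 0: x=[4.0000 8.0000 11.0000 17.0000] v=[0.0000 0.0000 0.0000 0.0000]
Step 1: x=[4.0000 7.8750 11.3750 16.7500] v=[0.0000 -0.5000 1.5000 -1.0000]
Step 2: x=[3.9844 7.7031 11.9844 16.3281] v=[-0.0625 -0.6875 2.4375 -1.6875]
Step 3: x=[3.9356 7.6016 12.6016 15.8633] v=[-0.1954 -0.4062 2.4687 -1.8594]
Step 4: x=[3.8531 7.6668 13.0015 15.4907] v=[-0.3302 0.2608 1.5996 -1.4903]
Step 5: x=[3.7656 7.9221 13.0457 15.3070] v=[-0.3499 1.0213 0.1769 -0.7349]
Step 6: x=[3.7270 8.2983 12.7321 15.3406] v=[-0.1545 1.5049 -1.2543 0.1345]

Answer: 3.7270 8.2983 12.7321 15.3406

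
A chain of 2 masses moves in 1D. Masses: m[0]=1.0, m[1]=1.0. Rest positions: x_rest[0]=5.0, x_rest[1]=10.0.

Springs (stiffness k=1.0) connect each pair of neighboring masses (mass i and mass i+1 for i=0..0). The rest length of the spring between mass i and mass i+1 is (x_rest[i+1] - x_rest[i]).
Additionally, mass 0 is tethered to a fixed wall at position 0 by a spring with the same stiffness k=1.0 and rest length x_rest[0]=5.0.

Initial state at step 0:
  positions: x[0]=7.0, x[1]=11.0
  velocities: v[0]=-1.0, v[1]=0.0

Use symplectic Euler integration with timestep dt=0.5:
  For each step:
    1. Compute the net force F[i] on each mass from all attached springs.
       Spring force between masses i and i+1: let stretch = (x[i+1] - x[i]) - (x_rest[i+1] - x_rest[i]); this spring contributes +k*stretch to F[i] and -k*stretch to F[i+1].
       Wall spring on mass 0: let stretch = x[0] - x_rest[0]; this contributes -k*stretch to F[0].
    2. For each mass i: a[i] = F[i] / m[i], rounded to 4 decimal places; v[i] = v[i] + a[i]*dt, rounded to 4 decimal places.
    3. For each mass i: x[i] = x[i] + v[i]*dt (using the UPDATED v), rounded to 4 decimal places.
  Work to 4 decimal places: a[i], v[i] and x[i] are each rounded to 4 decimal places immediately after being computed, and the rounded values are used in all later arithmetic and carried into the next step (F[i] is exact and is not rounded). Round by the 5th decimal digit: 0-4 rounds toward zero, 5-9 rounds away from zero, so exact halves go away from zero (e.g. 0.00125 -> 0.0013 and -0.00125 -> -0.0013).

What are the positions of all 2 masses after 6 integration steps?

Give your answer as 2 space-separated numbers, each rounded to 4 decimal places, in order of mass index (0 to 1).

Step 0: x=[7.0000 11.0000] v=[-1.0000 0.0000]
Step 1: x=[5.7500 11.2500] v=[-2.5000 0.5000]
Step 2: x=[4.4375 11.3750] v=[-2.6250 0.2500]
Step 3: x=[3.7500 11.0156] v=[-1.3750 -0.7188]
Step 4: x=[3.9414 10.0898] v=[0.3828 -1.8516]
Step 5: x=[4.6846 8.8769] v=[1.4863 -2.4258]
Step 6: x=[5.3047 7.8659] v=[1.2402 -2.0220]

Answer: 5.3047 7.8659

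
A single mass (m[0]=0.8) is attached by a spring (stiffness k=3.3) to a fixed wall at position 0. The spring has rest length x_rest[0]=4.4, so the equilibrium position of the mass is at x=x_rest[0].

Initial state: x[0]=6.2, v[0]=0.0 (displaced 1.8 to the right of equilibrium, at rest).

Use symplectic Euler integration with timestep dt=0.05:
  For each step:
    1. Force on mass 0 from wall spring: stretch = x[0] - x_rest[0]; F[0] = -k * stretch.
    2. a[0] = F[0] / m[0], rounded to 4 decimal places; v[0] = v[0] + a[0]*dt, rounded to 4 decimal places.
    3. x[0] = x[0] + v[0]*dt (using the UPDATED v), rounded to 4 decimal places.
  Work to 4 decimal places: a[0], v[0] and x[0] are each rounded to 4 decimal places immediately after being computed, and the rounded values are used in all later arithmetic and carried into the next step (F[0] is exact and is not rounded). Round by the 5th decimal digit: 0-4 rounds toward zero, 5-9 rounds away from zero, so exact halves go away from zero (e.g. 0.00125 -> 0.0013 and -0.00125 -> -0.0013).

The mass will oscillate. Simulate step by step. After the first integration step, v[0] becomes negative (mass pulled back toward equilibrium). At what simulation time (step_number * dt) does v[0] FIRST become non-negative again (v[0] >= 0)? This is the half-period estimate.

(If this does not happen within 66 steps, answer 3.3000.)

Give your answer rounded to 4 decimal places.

Answer: 1.5500

Derivation:
Step 0: x=[6.2000] v=[0.0000]
Step 1: x=[6.1814] v=[-0.3713]
Step 2: x=[6.1445] v=[-0.7387]
Step 3: x=[6.0896] v=[-1.0985]
Step 4: x=[6.0173] v=[-1.4470]
Step 5: x=[5.9283] v=[-1.7806]
Step 6: x=[5.8235] v=[-2.0958]
Step 7: x=[5.7040] v=[-2.3894]
Step 8: x=[5.5711] v=[-2.6584]
Step 9: x=[5.4261] v=[-2.8999]
Step 10: x=[5.2705] v=[-3.1115]
Step 11: x=[5.1060] v=[-3.2910]
Step 12: x=[4.9342] v=[-3.4366]
Step 13: x=[4.7569] v=[-3.5468]
Step 14: x=[4.5759] v=[-3.6204]
Step 15: x=[4.3931] v=[-3.6567]
Step 16: x=[4.2103] v=[-3.6553]
Step 17: x=[4.0295] v=[-3.6162]
Step 18: x=[3.8525] v=[-3.5398]
Step 19: x=[3.6812] v=[-3.4269]
Step 20: x=[3.5173] v=[-3.2786]
Step 21: x=[3.3625] v=[-3.0965]
Step 22: x=[3.2184] v=[-2.8825]
Step 23: x=[3.0865] v=[-2.6388]
Step 24: x=[2.9681] v=[-2.3679]
Step 25: x=[2.8645] v=[-2.0726]
Step 26: x=[2.7767] v=[-1.7559]
Step 27: x=[2.7056] v=[-1.4211]
Step 28: x=[2.6520] v=[-1.0716]
Step 29: x=[2.6164] v=[-0.7111]
Step 30: x=[2.5992] v=[-0.3432]
Step 31: x=[2.6006] v=[0.0282]
First v>=0 after going negative at step 31, time=1.5500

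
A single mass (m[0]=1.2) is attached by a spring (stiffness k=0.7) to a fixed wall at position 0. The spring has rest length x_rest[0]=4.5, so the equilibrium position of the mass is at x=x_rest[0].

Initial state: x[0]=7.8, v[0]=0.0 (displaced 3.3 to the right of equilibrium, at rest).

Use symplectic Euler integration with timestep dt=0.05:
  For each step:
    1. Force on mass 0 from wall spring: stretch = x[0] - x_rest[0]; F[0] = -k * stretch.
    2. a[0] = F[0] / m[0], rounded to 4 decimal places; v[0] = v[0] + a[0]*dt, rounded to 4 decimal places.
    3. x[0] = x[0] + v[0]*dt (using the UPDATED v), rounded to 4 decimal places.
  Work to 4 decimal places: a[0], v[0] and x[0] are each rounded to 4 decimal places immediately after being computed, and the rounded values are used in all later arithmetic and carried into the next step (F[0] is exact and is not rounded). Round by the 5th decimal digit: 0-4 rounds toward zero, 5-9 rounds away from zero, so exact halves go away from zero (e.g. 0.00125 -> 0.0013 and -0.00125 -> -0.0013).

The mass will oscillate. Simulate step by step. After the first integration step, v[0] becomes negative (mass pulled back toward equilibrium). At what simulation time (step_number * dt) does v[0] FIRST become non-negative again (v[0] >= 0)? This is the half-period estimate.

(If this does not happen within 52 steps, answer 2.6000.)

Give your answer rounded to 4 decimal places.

Step 0: x=[7.8000] v=[0.0000]
Step 1: x=[7.7952] v=[-0.0963]
Step 2: x=[7.7856] v=[-0.1924]
Step 3: x=[7.7712] v=[-0.2882]
Step 4: x=[7.7520] v=[-0.3836]
Step 5: x=[7.7281] v=[-0.4785]
Step 6: x=[7.6995] v=[-0.5727]
Step 7: x=[7.6662] v=[-0.6660]
Step 8: x=[7.6283] v=[-0.7584]
Step 9: x=[7.5858] v=[-0.8496]
Step 10: x=[7.5388] v=[-0.9396]
Step 11: x=[7.4874] v=[-1.0282]
Step 12: x=[7.4316] v=[-1.1153]
Step 13: x=[7.3716] v=[-1.2008]
Step 14: x=[7.3074] v=[-1.2846]
Step 15: x=[7.2391] v=[-1.3665]
Step 16: x=[7.1668] v=[-1.4464]
Step 17: x=[7.0906] v=[-1.5242]
Step 18: x=[7.0106] v=[-1.5998]
Step 19: x=[6.9270] v=[-1.6730]
Step 20: x=[6.8398] v=[-1.7438]
Step 21: x=[6.7492] v=[-1.8120]
Step 22: x=[6.6553] v=[-1.8776]
Step 23: x=[6.5583] v=[-1.9405]
Step 24: x=[6.4583] v=[-2.0005]
Step 25: x=[6.3554] v=[-2.0576]
Step 26: x=[6.2498] v=[-2.1117]
Step 27: x=[6.1417] v=[-2.1627]
Step 28: x=[6.0312] v=[-2.2106]
Step 29: x=[5.9184] v=[-2.2553]
Step 30: x=[5.8036] v=[-2.2967]
Step 31: x=[5.6869] v=[-2.3347]
Step 32: x=[5.5684] v=[-2.3693]
Step 33: x=[5.4484] v=[-2.4005]
Step 34: x=[5.3270] v=[-2.4282]
Step 35: x=[5.2044] v=[-2.4523]
Step 36: x=[5.0808] v=[-2.4728]
Step 37: x=[4.9563] v=[-2.4897]
Step 38: x=[4.8312] v=[-2.5030]
Step 39: x=[4.7056] v=[-2.5127]
Step 40: x=[4.5797] v=[-2.5187]
Step 41: x=[4.4537] v=[-2.5210]
Step 42: x=[4.3277] v=[-2.5197]
Step 43: x=[4.2020] v=[-2.5147]
Step 44: x=[4.0767] v=[-2.5060]
Step 45: x=[3.9520] v=[-2.4937]
Step 46: x=[3.8281] v=[-2.4777]
Step 47: x=[3.7052] v=[-2.4581]
Step 48: x=[3.5835] v=[-2.4349]
Step 49: x=[3.4631] v=[-2.4082]
Step 50: x=[3.3442] v=[-2.3780]
Step 51: x=[3.2270] v=[-2.3443]
Step 52: x=[3.1116] v=[-2.3072]
v[0] did not become non-negative within 52 steps; using fallback time=2.6000

Answer: 2.6000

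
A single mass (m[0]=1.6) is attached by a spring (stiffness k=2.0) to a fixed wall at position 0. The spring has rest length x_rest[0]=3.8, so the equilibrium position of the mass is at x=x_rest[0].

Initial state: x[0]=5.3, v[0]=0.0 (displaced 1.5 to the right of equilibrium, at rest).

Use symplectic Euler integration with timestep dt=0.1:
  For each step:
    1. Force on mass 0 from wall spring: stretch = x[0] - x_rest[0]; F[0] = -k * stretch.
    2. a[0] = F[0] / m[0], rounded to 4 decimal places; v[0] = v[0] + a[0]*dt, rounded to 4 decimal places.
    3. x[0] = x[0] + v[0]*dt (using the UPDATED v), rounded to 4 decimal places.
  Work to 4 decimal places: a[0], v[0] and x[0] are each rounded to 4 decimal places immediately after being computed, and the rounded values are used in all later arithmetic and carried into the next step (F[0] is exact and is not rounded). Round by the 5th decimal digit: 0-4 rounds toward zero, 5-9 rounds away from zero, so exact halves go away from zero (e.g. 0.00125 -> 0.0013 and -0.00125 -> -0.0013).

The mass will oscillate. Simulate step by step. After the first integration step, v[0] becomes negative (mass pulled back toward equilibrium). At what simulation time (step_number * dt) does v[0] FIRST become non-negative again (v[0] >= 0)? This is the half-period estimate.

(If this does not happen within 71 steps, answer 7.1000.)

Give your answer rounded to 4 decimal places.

Answer: 2.9000

Derivation:
Step 0: x=[5.3000] v=[0.0000]
Step 1: x=[5.2813] v=[-0.1875]
Step 2: x=[5.2440] v=[-0.3727]
Step 3: x=[5.1887] v=[-0.5532]
Step 4: x=[5.1160] v=[-0.7268]
Step 5: x=[5.0269] v=[-0.8913]
Step 6: x=[4.9224] v=[-1.0447]
Step 7: x=[4.8039] v=[-1.1850]
Step 8: x=[4.6729] v=[-1.3105]
Step 9: x=[4.5309] v=[-1.4196]
Step 10: x=[4.3798] v=[-1.5110]
Step 11: x=[4.2215] v=[-1.5835]
Step 12: x=[4.0579] v=[-1.6362]
Step 13: x=[3.8911] v=[-1.6684]
Step 14: x=[3.7231] v=[-1.6798]
Step 15: x=[3.5561] v=[-1.6702]
Step 16: x=[3.3921] v=[-1.6397]
Step 17: x=[3.2332] v=[-1.5887]
Step 18: x=[3.0814] v=[-1.5179]
Step 19: x=[2.9386] v=[-1.4281]
Step 20: x=[2.8066] v=[-1.3204]
Step 21: x=[2.6870] v=[-1.1962]
Step 22: x=[2.5813] v=[-1.0571]
Step 23: x=[2.4908] v=[-0.9048]
Step 24: x=[2.4167] v=[-0.7412]
Step 25: x=[2.3599] v=[-0.5683]
Step 26: x=[2.3211] v=[-0.3883]
Step 27: x=[2.3008] v=[-0.2034]
Step 28: x=[2.2992] v=[-0.0160]
Step 29: x=[2.3164] v=[0.1716]
First v>=0 after going negative at step 29, time=2.9000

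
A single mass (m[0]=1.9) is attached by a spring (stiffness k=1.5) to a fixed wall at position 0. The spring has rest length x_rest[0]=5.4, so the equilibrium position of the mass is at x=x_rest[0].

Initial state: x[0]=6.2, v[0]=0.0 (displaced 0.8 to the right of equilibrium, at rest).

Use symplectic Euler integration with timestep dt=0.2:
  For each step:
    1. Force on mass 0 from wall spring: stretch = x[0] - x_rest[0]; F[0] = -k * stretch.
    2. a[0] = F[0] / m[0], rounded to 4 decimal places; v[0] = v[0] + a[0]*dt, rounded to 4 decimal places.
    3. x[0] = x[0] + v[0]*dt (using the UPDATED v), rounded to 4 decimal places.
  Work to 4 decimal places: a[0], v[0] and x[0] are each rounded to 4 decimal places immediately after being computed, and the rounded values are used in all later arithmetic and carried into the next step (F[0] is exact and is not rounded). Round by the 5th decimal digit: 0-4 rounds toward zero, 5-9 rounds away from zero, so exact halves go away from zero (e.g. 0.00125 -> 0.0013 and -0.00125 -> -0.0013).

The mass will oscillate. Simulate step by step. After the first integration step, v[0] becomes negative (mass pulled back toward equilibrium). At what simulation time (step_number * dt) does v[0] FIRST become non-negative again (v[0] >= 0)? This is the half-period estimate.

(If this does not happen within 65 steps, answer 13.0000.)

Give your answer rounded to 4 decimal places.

Step 0: x=[6.2000] v=[0.0000]
Step 1: x=[6.1747] v=[-0.1263]
Step 2: x=[6.1250] v=[-0.2486]
Step 3: x=[6.0524] v=[-0.3631]
Step 4: x=[5.9592] v=[-0.4661]
Step 5: x=[5.8483] v=[-0.5544]
Step 6: x=[5.7233] v=[-0.6252]
Step 7: x=[5.5881] v=[-0.6762]
Step 8: x=[5.4469] v=[-0.7059]
Step 9: x=[5.3042] v=[-0.7133]
Step 10: x=[5.1646] v=[-0.6982]
Step 11: x=[5.0324] v=[-0.6610]
Step 12: x=[4.9118] v=[-0.6030]
Step 13: x=[4.8066] v=[-0.5259]
Step 14: x=[4.7202] v=[-0.4322]
Step 15: x=[4.6552] v=[-0.3249]
Step 16: x=[4.6137] v=[-0.2073]
Step 17: x=[4.5971] v=[-0.0831]
Step 18: x=[4.6058] v=[0.0437]
First v>=0 after going negative at step 18, time=3.6000

Answer: 3.6000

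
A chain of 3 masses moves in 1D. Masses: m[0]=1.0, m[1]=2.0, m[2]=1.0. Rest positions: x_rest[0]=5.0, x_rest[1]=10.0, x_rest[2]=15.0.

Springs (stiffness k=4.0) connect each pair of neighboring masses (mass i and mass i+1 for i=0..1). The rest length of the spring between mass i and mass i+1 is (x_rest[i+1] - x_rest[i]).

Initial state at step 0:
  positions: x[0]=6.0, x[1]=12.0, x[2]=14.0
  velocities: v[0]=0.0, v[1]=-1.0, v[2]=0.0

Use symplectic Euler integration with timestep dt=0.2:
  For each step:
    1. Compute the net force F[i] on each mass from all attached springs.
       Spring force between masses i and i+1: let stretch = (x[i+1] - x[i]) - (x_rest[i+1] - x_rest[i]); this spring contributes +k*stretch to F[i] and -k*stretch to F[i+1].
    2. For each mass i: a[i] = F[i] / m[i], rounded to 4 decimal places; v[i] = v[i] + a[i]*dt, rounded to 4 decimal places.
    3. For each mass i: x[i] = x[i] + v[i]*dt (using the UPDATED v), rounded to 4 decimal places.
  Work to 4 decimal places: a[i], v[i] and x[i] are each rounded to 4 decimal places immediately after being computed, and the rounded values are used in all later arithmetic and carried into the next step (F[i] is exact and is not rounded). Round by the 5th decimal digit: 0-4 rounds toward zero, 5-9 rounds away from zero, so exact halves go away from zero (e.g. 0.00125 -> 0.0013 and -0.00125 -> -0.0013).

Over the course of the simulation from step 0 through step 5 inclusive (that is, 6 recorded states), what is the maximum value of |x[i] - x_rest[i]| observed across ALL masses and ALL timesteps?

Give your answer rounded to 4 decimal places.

Step 0: x=[6.0000 12.0000 14.0000] v=[0.0000 -1.0000 0.0000]
Step 1: x=[6.1600 11.4800 14.4800] v=[0.8000 -2.6000 2.4000]
Step 2: x=[6.3712 10.7744 15.2800] v=[1.0560 -3.5280 4.0000]
Step 3: x=[6.4869 10.0770 16.1591] v=[0.5786 -3.4870 4.3955]
Step 4: x=[6.3770 9.5790 16.8651] v=[-0.5493 -2.4902 3.5298]
Step 5: x=[5.9795 9.4077 17.2053] v=[-1.9877 -0.8566 1.7009]
Max displacement = 2.2053

Answer: 2.2053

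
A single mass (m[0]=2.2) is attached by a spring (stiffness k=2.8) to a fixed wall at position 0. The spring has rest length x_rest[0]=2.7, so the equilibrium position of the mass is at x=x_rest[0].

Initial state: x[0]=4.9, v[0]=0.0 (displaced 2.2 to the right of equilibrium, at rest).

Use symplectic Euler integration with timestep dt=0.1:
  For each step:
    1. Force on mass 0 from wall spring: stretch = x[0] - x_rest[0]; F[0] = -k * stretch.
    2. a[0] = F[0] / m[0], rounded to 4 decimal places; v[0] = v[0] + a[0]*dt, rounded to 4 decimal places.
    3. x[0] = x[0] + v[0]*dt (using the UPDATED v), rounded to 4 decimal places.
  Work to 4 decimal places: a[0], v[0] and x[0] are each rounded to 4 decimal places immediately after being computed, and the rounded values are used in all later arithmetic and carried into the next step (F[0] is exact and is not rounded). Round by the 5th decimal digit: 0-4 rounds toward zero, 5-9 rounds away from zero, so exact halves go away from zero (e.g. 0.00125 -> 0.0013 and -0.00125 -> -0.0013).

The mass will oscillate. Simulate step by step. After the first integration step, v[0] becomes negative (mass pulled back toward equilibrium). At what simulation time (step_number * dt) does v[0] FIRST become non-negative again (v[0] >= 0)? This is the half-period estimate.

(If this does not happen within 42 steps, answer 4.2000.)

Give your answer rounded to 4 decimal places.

Step 0: x=[4.9000] v=[0.0000]
Step 1: x=[4.8720] v=[-0.2800]
Step 2: x=[4.8164] v=[-0.5564]
Step 3: x=[4.7338] v=[-0.8258]
Step 4: x=[4.6253] v=[-1.0847]
Step 5: x=[4.4923] v=[-1.3297]
Step 6: x=[4.3365] v=[-1.5578]
Step 7: x=[4.1599] v=[-1.7661]
Step 8: x=[3.9647] v=[-1.9519]
Step 9: x=[3.7534] v=[-2.1129]
Step 10: x=[3.5287] v=[-2.2470]
Step 11: x=[3.2935] v=[-2.3525]
Step 12: x=[3.0507] v=[-2.4280]
Step 13: x=[2.8034] v=[-2.4726]
Step 14: x=[2.5548] v=[-2.4858]
Step 15: x=[2.3081] v=[-2.4673]
Step 16: x=[2.0664] v=[-2.4174]
Step 17: x=[1.8327] v=[-2.3368]
Step 18: x=[1.6101] v=[-2.2264]
Step 19: x=[1.4013] v=[-2.0877]
Step 20: x=[1.2091] v=[-1.9224]
Step 21: x=[1.0358] v=[-1.7327]
Step 22: x=[0.8837] v=[-1.5209]
Step 23: x=[0.7547] v=[-1.2897]
Step 24: x=[0.6505] v=[-1.0421]
Step 25: x=[0.5724] v=[-0.7813]
Step 26: x=[0.5214] v=[-0.5105]
Step 27: x=[0.4981] v=[-0.2332]
Step 28: x=[0.5028] v=[0.0470]
First v>=0 after going negative at step 28, time=2.8000

Answer: 2.8000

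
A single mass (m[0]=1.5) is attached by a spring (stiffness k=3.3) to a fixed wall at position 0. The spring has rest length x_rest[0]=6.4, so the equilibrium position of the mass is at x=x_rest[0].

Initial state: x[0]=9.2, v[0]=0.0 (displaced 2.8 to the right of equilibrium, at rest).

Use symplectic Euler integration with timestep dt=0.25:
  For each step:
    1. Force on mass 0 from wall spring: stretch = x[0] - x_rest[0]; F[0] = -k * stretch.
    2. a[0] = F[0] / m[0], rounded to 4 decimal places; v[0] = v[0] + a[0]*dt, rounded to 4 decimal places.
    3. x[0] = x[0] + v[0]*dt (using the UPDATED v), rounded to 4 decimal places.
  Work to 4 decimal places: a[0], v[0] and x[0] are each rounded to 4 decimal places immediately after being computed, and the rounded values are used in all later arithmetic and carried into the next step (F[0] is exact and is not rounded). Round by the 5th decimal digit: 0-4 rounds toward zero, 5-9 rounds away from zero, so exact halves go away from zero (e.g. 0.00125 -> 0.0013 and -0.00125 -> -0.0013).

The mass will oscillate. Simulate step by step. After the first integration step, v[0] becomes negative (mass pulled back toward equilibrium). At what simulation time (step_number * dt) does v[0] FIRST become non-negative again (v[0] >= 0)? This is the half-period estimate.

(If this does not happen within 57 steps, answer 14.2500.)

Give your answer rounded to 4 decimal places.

Answer: 2.2500

Derivation:
Step 0: x=[9.2000] v=[0.0000]
Step 1: x=[8.8150] v=[-1.5400]
Step 2: x=[8.0979] v=[-2.8683]
Step 3: x=[7.1474] v=[-3.8022]
Step 4: x=[6.0941] v=[-4.2133]
Step 5: x=[5.0828] v=[-4.0451]
Step 6: x=[4.2526] v=[-3.3207]
Step 7: x=[3.7177] v=[-2.1396]
Step 8: x=[3.5516] v=[-0.6643]
Step 9: x=[3.7772] v=[0.9023]
First v>=0 after going negative at step 9, time=2.2500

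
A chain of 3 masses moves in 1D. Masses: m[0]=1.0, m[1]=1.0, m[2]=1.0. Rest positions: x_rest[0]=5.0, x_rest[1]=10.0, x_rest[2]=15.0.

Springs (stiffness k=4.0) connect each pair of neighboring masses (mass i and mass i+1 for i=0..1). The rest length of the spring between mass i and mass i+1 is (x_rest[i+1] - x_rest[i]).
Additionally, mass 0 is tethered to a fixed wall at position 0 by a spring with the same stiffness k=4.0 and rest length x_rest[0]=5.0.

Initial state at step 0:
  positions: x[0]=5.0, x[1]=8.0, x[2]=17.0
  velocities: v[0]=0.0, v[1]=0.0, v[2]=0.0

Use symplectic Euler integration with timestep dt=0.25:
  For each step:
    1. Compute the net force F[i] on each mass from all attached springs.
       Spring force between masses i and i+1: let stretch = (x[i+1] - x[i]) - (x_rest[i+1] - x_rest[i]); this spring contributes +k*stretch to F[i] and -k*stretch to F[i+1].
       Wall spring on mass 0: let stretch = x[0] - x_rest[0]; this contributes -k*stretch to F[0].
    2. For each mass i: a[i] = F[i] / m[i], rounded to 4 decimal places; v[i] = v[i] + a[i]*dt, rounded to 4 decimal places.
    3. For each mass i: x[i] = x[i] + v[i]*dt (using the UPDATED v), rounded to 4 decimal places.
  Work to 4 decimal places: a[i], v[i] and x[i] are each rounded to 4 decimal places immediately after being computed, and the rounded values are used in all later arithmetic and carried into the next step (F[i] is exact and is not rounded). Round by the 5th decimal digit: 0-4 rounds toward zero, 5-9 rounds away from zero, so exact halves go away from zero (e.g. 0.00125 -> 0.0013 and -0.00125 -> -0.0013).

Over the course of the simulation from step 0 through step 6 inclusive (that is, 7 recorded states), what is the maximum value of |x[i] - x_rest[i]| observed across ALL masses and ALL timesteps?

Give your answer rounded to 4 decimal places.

Step 0: x=[5.0000 8.0000 17.0000] v=[0.0000 0.0000 0.0000]
Step 1: x=[4.5000 9.5000 16.0000] v=[-2.0000 6.0000 -4.0000]
Step 2: x=[4.1250 11.3750 14.6250] v=[-1.5000 7.5000 -5.5000]
Step 3: x=[4.5313 12.2500 13.6875] v=[1.6250 3.5000 -3.7500]
Step 4: x=[5.7344 11.5547 13.6406] v=[4.8124 -2.7812 -0.1875]
Step 5: x=[6.9590 9.9258 14.3223] v=[4.8983 -6.5156 2.7266]
Step 6: x=[7.1855 8.6543 15.1548] v=[0.9061 -5.0859 3.3301]
Max displacement = 2.2500

Answer: 2.2500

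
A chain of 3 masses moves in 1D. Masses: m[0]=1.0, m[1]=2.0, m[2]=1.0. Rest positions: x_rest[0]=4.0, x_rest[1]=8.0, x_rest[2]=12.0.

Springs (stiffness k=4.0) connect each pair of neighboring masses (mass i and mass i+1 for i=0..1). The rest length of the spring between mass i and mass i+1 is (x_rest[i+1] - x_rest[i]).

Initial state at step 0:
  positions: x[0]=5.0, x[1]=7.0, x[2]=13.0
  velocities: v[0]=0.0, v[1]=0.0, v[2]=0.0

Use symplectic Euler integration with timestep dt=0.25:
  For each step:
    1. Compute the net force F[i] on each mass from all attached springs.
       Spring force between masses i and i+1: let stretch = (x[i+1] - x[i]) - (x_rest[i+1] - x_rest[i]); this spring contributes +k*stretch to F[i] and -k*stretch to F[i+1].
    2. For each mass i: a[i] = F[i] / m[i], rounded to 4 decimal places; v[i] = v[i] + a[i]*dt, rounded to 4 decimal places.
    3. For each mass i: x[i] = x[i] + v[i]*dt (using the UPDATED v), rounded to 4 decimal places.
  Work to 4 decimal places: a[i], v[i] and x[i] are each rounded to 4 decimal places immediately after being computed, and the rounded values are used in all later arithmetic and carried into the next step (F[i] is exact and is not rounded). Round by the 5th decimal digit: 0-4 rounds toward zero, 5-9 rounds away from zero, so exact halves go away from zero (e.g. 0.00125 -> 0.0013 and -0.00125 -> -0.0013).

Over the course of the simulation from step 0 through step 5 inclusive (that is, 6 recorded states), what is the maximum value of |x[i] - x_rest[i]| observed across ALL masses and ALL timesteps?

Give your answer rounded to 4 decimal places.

Step 0: x=[5.0000 7.0000 13.0000] v=[0.0000 0.0000 0.0000]
Step 1: x=[4.5000 7.5000 12.5000] v=[-2.0000 2.0000 -2.0000]
Step 2: x=[3.7500 8.2500 11.7500] v=[-3.0000 3.0000 -3.0000]
Step 3: x=[3.1250 8.8750 11.1250] v=[-2.5000 2.5000 -2.5000]
Step 4: x=[2.9375 9.0625 10.9375] v=[-0.7500 0.7500 -0.7500]
Step 5: x=[3.2813 8.7188 11.2813] v=[1.3750 -1.3750 1.3750]
Max displacement = 1.0625

Answer: 1.0625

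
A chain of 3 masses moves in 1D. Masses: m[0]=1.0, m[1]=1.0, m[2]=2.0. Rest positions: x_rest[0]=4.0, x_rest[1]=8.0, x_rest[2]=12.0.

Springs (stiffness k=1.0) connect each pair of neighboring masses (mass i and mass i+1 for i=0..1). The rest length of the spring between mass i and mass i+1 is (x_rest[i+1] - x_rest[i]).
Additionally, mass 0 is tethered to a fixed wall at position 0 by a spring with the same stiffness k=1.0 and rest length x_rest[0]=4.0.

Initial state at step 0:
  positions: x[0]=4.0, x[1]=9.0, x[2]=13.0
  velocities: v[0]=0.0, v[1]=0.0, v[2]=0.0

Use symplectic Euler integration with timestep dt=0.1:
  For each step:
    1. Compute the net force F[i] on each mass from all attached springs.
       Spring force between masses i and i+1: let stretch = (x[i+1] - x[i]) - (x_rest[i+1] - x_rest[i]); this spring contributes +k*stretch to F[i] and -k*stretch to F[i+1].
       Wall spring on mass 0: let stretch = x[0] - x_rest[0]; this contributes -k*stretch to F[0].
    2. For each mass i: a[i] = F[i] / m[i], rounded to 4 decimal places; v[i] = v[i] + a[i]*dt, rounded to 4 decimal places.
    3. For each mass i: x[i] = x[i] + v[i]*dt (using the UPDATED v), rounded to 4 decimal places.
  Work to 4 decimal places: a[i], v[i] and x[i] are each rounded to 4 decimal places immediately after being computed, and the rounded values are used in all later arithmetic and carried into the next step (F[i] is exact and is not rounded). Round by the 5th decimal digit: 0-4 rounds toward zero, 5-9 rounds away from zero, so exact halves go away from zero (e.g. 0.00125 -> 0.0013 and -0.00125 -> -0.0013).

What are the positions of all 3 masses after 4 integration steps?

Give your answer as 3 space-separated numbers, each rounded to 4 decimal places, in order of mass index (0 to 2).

Answer: 4.0956 8.9044 12.9993

Derivation:
Step 0: x=[4.0000 9.0000 13.0000] v=[0.0000 0.0000 0.0000]
Step 1: x=[4.0100 8.9900 13.0000] v=[0.1000 -0.1000 0.0000]
Step 2: x=[4.0297 8.9703 13.0000] v=[0.1970 -0.1970 -0.0005]
Step 3: x=[4.0585 8.9415 12.9998] v=[0.2881 -0.2881 -0.0020]
Step 4: x=[4.0956 8.9044 12.9993] v=[0.3706 -0.3706 -0.0049]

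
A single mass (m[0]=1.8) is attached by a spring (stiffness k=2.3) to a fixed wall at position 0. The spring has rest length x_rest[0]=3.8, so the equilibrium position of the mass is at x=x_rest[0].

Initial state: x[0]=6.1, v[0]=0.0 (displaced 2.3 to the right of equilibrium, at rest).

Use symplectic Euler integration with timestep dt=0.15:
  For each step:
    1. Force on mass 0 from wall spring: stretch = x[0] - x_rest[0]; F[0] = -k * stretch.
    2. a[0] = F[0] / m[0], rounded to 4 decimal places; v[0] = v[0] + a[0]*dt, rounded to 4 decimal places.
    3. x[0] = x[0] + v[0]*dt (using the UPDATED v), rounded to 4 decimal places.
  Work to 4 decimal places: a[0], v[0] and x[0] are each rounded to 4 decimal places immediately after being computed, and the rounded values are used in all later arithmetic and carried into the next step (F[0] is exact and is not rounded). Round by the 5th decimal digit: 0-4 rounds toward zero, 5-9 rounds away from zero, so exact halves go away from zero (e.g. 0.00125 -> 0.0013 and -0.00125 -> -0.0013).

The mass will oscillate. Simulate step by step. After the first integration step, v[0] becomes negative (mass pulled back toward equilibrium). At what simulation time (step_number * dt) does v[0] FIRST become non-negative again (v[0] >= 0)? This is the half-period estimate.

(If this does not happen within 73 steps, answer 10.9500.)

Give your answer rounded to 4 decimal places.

Step 0: x=[6.1000] v=[0.0000]
Step 1: x=[6.0339] v=[-0.4408]
Step 2: x=[5.9036] v=[-0.8690]
Step 3: x=[5.7128] v=[-1.2722]
Step 4: x=[5.4670] v=[-1.6388]
Step 5: x=[5.1733] v=[-1.9583]
Step 6: x=[4.8401] v=[-2.2215]
Step 7: x=[4.4770] v=[-2.4209]
Step 8: x=[4.0944] v=[-2.5507]
Step 9: x=[3.7033] v=[-2.6071]
Step 10: x=[3.3150] v=[-2.5886]
Step 11: x=[2.9407] v=[-2.4956]
Step 12: x=[2.5911] v=[-2.3309]
Step 13: x=[2.2762] v=[-2.0992]
Step 14: x=[2.0051] v=[-1.8071]
Step 15: x=[1.7856] v=[-1.4631]
Step 16: x=[1.6241] v=[-1.0770]
Step 17: x=[1.5251] v=[-0.6600]
Step 18: x=[1.4915] v=[-0.2240]
Step 19: x=[1.5243] v=[0.2185]
First v>=0 after going negative at step 19, time=2.8500

Answer: 2.8500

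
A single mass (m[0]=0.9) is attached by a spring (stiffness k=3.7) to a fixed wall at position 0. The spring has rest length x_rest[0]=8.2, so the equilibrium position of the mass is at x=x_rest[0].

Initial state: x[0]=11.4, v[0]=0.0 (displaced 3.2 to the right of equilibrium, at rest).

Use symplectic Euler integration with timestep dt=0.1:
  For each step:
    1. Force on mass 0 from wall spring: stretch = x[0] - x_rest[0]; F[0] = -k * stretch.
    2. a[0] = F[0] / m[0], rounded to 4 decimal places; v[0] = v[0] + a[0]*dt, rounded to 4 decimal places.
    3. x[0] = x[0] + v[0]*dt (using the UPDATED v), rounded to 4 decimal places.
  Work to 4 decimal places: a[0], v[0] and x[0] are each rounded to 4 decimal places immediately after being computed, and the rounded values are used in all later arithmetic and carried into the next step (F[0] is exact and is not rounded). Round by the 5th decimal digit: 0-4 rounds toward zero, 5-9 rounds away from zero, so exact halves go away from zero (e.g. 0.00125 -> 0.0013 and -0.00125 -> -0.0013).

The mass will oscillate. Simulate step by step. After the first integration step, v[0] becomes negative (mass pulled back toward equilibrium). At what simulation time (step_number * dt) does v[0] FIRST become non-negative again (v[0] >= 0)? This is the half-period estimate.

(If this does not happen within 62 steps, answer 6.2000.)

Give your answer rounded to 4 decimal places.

Step 0: x=[11.4000] v=[0.0000]
Step 1: x=[11.2684] v=[-1.3156]
Step 2: x=[11.0107] v=[-2.5771]
Step 3: x=[10.6374] v=[-3.7326]
Step 4: x=[10.1639] v=[-4.7346]
Step 5: x=[9.6097] v=[-5.5420]
Step 6: x=[8.9976] v=[-6.1215]
Step 7: x=[8.3527] v=[-6.4494]
Step 8: x=[7.7015] v=[-6.5122]
Step 9: x=[7.0708] v=[-6.3073]
Step 10: x=[6.4865] v=[-5.8431]
Step 11: x=[5.9726] v=[-5.1387]
Step 12: x=[5.5503] v=[-4.2230]
Step 13: x=[5.2369] v=[-3.1337]
Step 14: x=[5.0454] v=[-1.9155]
Step 15: x=[4.9835] v=[-0.6186]
Step 16: x=[5.0539] v=[0.7037]
First v>=0 after going negative at step 16, time=1.6000

Answer: 1.6000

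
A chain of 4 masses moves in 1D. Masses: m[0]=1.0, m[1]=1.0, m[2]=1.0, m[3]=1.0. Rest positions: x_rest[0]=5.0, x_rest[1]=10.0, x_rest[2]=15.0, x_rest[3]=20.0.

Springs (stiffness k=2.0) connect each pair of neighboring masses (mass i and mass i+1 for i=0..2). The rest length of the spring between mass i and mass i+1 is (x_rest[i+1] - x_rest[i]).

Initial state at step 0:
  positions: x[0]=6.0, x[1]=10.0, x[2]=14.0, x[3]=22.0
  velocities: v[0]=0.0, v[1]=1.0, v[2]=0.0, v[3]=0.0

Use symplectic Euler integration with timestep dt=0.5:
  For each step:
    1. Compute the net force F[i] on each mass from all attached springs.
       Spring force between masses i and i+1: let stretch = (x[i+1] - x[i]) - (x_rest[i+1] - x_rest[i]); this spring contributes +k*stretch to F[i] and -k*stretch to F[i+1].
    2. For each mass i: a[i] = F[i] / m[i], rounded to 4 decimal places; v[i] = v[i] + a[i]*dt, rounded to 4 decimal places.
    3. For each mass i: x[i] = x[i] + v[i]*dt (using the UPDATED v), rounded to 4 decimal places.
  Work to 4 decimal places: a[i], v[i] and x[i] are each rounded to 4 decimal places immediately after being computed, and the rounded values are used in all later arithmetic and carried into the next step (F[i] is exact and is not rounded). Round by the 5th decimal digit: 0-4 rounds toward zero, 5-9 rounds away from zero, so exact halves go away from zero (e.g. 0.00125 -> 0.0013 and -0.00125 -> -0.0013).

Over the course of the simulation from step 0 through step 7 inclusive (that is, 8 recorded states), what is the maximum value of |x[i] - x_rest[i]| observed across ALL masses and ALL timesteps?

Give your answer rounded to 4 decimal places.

Answer: 2.7188

Derivation:
Step 0: x=[6.0000 10.0000 14.0000 22.0000] v=[0.0000 1.0000 0.0000 0.0000]
Step 1: x=[5.5000 10.5000 16.0000 20.5000] v=[-1.0000 1.0000 4.0000 -3.0000]
Step 2: x=[5.0000 11.2500 17.5000 19.2500] v=[-1.0000 1.5000 3.0000 -2.5000]
Step 3: x=[5.1250 12.0000 16.7500 19.6250] v=[0.2500 1.5000 -1.5000 0.7500]
Step 4: x=[6.1875 11.6875 15.0625 21.0625] v=[2.1250 -0.6250 -3.3750 2.8750]
Step 5: x=[7.5000 10.3125 14.6875 22.0000] v=[2.6250 -2.7500 -0.7500 1.8750]
Step 6: x=[7.7188 9.7188 15.7813 21.7813] v=[0.4375 -1.1875 2.1875 -0.4375]
Step 7: x=[6.4376 11.1563 16.8438 21.0626] v=[-2.5625 2.8750 2.1250 -1.4375]
Max displacement = 2.7188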